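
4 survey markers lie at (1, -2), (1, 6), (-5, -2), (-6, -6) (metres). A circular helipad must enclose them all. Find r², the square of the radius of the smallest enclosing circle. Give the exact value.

48.25

By Welzl's lemma the MEC is supported by two points (diametrically opposite) or three points (on a circumcircle).
The farthest pair is (1, 6)–(-6, -6) with squared distance 193. The circle on this segment as diameter has centre (-2.5, 0) and r² = 193/4 = 48.25.
Check (1, -2): distance² to centre = 16.25 ≤ 48.25, so it lies inside.
All remaining points lie in this disk, and no smaller disk contains both endpoints, so this is the minimum enclosing circle.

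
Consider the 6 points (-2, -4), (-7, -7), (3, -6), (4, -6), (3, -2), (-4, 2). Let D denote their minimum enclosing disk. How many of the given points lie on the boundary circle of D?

3

The minimum enclosing circle of a finite set is fixed by two of the points (as a diameter) or three (as a circumcircle).
The minimum enclosing circle is determined by three boundary points: (-7, -7), (4, -6), (-4, 2).
Their circumcentre is (-1.75, -3.75) with r² = 38.125.
The farthest remaining point (3, -6) is at distance² 27.625 ≤ 38.125.
The points at distance exactly r from the centre are (-7, -7), (4, -6), (-4, 2) — 3 points.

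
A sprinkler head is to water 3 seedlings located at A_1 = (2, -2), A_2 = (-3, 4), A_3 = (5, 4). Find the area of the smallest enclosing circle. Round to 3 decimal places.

Side lengths²: A_1A_2² = 61, A_1A_3² = 45, A_2A_3² = 64.
Since A_2A_3² = 64 < 61 + 45 = 106, the triangle is acute, so the smallest enclosing circle is the circumcircle.
Circumcentre = (1, 2.25), r² = 19.0625.
Area = π·r² = π·19.0625 ≈ 59.887.

59.887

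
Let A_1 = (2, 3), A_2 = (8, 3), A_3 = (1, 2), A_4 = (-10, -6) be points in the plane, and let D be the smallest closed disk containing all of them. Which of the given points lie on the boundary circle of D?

A_2, A_4

The farthest pair is A_2–A_4 with squared distance 405. The circle on this segment as diameter has centre (-1, -1.5) and r² = 405/4 = 101.25.
Check A_1: distance² to centre = 29.25 ≤ 101.25, so it lies inside.
All remaining points lie in this disk, and no smaller disk contains both endpoints, so this is the minimum enclosing circle.
The points at distance exactly r from the centre are A_2, A_4 — 2 points.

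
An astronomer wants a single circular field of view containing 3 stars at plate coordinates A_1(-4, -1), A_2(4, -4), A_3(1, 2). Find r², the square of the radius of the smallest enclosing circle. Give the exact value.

6205/338

Side lengths²: A_1A_2² = 73, A_1A_3² = 34, A_2A_3² = 45.
Since A_1A_2² = 73 < 45 + 34 = 79, the triangle is acute, so the smallest enclosing circle is the circumcircle.
Circumcentre = (3/26, -57/26), r² = 6205/338.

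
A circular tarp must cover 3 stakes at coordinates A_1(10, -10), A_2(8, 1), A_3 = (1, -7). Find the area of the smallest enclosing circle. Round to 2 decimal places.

Side lengths²: A_1A_2² = 125, A_1A_3² = 90, A_2A_3² = 113.
Since A_1A_2² = 125 < 113 + 90 = 203, the triangle is acute, so the smallest enclosing circle is the circumcircle.
Circumcentre = (415/62, -305/62), r² = 70625/1922.
Area = π·r² = π·70625/1922 ≈ 115.44.

115.44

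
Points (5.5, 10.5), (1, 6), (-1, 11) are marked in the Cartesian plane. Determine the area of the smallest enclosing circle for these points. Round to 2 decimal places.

39.51

Call the three points A, B, C in the order given.
Side lengths²: AB² = 40.5, AC² = 42.5, BC² = 29.
Since AC² = 42.5 < 40.5 + 29 = 69.5, the triangle is acute, so the smallest enclosing circle is the circumcircle.
Circumcentre = (15/7, 131/14), r² = 2465/196.
Area = π·r² = π·2465/196 ≈ 39.51.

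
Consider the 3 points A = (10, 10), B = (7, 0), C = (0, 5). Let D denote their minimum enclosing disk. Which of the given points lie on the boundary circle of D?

A, B, C

Side lengths²: AB² = 109, AC² = 125, BC² = 74.
Since AC² = 125 < 109 + 74 = 183, the triangle is acute, so the smallest enclosing circle is the circumcircle.
Circumcentre = (199/34, 197/34), r² = 20165/578.
The points at distance exactly r from the centre are A, B, C — 3 points.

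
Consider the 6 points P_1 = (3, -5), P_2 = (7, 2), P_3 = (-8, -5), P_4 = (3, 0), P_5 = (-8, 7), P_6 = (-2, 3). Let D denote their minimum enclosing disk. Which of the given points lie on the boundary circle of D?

P_2, P_3, P_5

By Welzl's lemma the MEC is supported by two points (diametrically opposite) or three points (on a circumcircle).
The minimum enclosing circle is determined by three boundary points: P_2, P_3, P_5.
Their circumcentre is (-5/3, 1) with r² = 685/9.
The farthest remaining point P_1 is at distance² 520/9 ≤ 685/9.
The points at distance exactly r from the centre are P_2, P_3, P_5 — 3 points.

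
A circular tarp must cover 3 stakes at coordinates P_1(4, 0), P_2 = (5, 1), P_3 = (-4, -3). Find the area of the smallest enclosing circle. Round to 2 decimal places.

76.18

Side lengths²: P_1P_2² = 2, P_1P_3² = 73, P_2P_3² = 97.
Since P_2P_3² = 97 ≥ 73 + 2 = 75, the angle opposite P_2P_3 is not acute, so the smallest enclosing circle has P_2P_3 as diameter.
Centre = midpoint of P_2P_3 = (0.5, -1), r² = 97/4 = 24.25.
Area = π·r² = π·24.25 ≈ 76.18.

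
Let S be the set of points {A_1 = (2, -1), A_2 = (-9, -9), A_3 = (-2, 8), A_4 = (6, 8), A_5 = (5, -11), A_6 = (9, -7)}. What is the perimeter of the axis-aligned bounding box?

Width = max x − min x = 9 − (-9) = 18.
Height = max y − min y = 8 − (-11) = 19.
Perimeter = 2(18 + 19) = 74.

74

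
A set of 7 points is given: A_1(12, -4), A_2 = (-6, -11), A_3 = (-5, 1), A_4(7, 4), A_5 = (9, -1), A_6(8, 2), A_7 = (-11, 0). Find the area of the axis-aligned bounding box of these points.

345

x ranges over [-11, 12], width 23.
y ranges over [-11, 4], height 15.
Area = 23 × 15 = 345.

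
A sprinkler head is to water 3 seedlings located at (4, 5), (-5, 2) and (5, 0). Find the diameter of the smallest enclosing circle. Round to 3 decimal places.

10.277

Call the three points A, B, C in the order given.
Side lengths²: AB² = 90, AC² = 26, BC² = 104.
Since BC² = 104 < 90 + 26 = 116, the triangle is acute, so the smallest enclosing circle is the circumcircle.
Circumcentre = (0.125, 1.625), r² = 26.40625.
Diameter = 2r = 2√(26.40625) ≈ 10.277.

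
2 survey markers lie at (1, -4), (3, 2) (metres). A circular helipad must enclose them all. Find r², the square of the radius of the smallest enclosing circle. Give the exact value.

The smallest circle enclosing two points has them as diameter endpoints.
Centre = midpoint = (2, -1); r² = |(1, -4)−(3, 2)|²/4 = 40/4 = 10.

10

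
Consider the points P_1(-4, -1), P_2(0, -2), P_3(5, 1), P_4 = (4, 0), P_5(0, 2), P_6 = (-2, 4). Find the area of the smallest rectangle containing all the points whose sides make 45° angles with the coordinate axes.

In coordinates u = x + y, v = x − y the rectangle is axis-aligned; the map (x,y)→(u,v) scales areas by 2.
u-values: -5, -2, 6, 4, 2, 2; range = 6 − (-5) = 11.
v-values: -3, 2, 4, 4, -2, -6; range = 4 − (-6) = 10.
Area = (11 × 10) / 2 = 55.

55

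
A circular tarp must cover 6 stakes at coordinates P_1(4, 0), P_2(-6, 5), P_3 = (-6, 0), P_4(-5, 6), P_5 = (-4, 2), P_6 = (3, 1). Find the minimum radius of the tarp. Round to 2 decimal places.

5.59

By Welzl's lemma the MEC is supported by two points (diametrically opposite) or three points (on a circumcircle).
The farthest pair is P_1–P_2 with squared distance 125. The circle on this segment as diameter has centre (-1, 2.5) and r² = 125/4 = 31.25.
Check P_3: distance² to centre = 31.25 ≤ 31.25, so it lies inside.
All remaining points lie in this disk, and no smaller disk contains both endpoints, so this is the minimum enclosing circle.
r = √(31.25) ≈ 5.59.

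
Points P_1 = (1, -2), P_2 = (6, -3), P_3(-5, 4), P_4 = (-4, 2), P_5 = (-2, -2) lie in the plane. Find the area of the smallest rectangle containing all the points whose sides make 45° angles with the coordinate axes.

63

In coordinates u = x + y, v = x − y the rectangle is axis-aligned; the map (x,y)→(u,v) scales areas by 2.
u-values: -1, 3, -1, -2, -4; range = 3 − (-4) = 7.
v-values: 3, 9, -9, -6, 0; range = 9 − (-9) = 18.
Area = (7 × 18) / 2 = 63.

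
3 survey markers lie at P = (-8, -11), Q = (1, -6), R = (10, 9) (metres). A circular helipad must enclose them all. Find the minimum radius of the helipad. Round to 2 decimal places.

Side lengths²: PQ² = 106, PR² = 724, QR² = 306.
Since PR² = 724 ≥ 306 + 106 = 412, the angle opposite PR is not acute, so the smallest enclosing circle has PR as diameter.
Centre = midpoint of PR = (1, -1), r² = 724/4 = 181.
r = √181 ≈ 13.45.

13.45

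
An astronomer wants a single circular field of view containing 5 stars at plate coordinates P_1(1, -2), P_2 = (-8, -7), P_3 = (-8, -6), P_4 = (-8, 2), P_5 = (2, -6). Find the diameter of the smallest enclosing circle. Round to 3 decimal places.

The minimum enclosing circle of a finite set is fixed by two of the points (as a diameter) or three (as a circumcircle).
The minimum enclosing circle is determined by three boundary points: P_2, P_4, P_5.
Their circumcentre is (-3.4, -2.5) with r² = 41.41.
The farthest remaining point P_3 is at distance² 33.41 ≤ 41.41.
Diameter = 2r = 2√(41.41) ≈ 12.870.

12.870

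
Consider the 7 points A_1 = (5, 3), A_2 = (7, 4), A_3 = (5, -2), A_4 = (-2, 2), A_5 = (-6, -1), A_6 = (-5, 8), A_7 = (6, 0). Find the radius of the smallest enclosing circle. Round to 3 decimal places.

7.122

The minimum enclosing circle of a finite set is fixed by two of the points (as a diameter) or three (as a circumcircle).
The minimum enclosing circle is determined by three boundary points: A_2, A_5, A_6.
Their circumcentre is (-1/28, 81/28) with r² = 19885/392.
The farthest remaining point A_3 is at distance² 19325/392 ≤ 19885/392.
r = √(19885/392) ≈ 7.122.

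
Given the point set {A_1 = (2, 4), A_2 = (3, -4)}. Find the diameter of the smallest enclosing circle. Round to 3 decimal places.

The smallest circle enclosing two points has them as diameter endpoints.
Centre = midpoint = (2.5, 0); r² = |A_1A_2|²/4 = 65/4 = 16.25.
Diameter = 2r = 2√(16.25) ≈ 8.062.

8.062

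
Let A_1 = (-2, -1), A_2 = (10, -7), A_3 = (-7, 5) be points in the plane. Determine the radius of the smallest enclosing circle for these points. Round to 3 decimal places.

Side lengths²: A_1A_2² = 180, A_1A_3² = 61, A_2A_3² = 433.
Since A_2A_3² = 433 ≥ 180 + 61 = 241, the angle opposite A_2A_3 is not acute, so the smallest enclosing circle has A_2A_3 as diameter.
Centre = midpoint of A_2A_3 = (1.5, -1), r² = 433/4 = 108.25.
r = √(108.25) ≈ 10.404.

10.404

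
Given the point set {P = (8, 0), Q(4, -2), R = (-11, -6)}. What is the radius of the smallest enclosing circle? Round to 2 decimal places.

9.96

Side lengths²: PQ² = 20, PR² = 397, QR² = 241.
Since PR² = 397 ≥ 241 + 20 = 261, the angle opposite PR is not acute, so the smallest enclosing circle has PR as diameter.
Centre = midpoint of PR = (-1.5, -3), r² = 397/4 = 99.25.
r = √(99.25) ≈ 9.96.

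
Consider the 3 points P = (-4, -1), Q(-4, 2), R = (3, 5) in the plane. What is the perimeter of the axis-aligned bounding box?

26

Width = max x − min x = 3 − (-4) = 7.
Height = max y − min y = 5 − (-1) = 6.
Perimeter = 2(7 + 6) = 26.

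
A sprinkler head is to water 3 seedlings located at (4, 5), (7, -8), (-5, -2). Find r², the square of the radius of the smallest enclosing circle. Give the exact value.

28925/529

Call the three points A, B, C in the order given.
Side lengths²: AB² = 178, AC² = 130, BC² = 180.
Since BC² = 180 < 178 + 130 = 308, the triangle is acute, so the smallest enclosing circle is the circumcircle.
Circumcentre = (55/23, -51/23), r² = 28925/529.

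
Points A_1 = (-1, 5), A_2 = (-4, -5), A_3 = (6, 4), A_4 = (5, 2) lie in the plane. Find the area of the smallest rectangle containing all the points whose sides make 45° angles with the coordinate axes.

In coordinates u = x + y, v = x − y the rectangle is axis-aligned; the map (x,y)→(u,v) scales areas by 2.
u-values: 4, -9, 10, 7; range = 10 − (-9) = 19.
v-values: -6, 1, 2, 3; range = 3 − (-6) = 9.
Area = (19 × 9) / 2 = 85.5.

85.5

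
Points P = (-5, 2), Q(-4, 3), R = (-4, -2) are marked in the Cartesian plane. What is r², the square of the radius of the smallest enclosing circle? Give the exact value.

Side lengths²: PQ² = 2, PR² = 17, QR² = 25.
Since QR² = 25 ≥ 17 + 2 = 19, the angle opposite QR is not acute, so the smallest enclosing circle has QR as diameter.
Centre = midpoint of QR = (-4, 0.5), r² = 25/4 = 6.25.

6.25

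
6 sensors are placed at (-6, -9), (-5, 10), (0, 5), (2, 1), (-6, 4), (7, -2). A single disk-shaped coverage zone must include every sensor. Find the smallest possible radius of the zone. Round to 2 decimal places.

The minimum enclosing circle is determined by three boundary points: (-6, -9), (-5, 10), (7, -2).
Their circumcentre is (-2.65, 0.35) with r² = 98.645.
The farthest remaining point (0, 5) is at distance² 28.645 ≤ 98.645.
r = √(98.645) ≈ 9.93.

9.93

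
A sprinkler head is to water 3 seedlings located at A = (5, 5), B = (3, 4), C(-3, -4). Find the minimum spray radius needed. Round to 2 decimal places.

Side lengths²: AB² = 5, AC² = 145, BC² = 100.
Since AC² = 145 ≥ 100 + 5 = 105, the angle opposite AC is not acute, so the smallest enclosing circle has AC as diameter.
Centre = midpoint of AC = (1, 0.5), r² = 145/4 = 36.25.
r = √(36.25) ≈ 6.02.

6.02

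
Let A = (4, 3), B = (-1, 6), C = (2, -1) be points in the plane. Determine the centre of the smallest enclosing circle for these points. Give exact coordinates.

Side lengths²: AB² = 34, AC² = 20, BC² = 58.
Since BC² = 58 ≥ 34 + 20 = 54, the angle opposite BC is not acute, so the smallest enclosing circle has BC as diameter.
Centre = midpoint of BC = (0.5, 2.5), r² = 58/4 = 14.5.
Centre = (0.5, 2.5).

(0.5, 2.5)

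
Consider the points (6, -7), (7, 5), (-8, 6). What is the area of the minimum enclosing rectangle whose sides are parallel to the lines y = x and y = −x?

189

In coordinates u = x + y, v = x − y the rectangle is axis-aligned; the map (x,y)→(u,v) scales areas by 2.
u-values: -1, 12, -2; range = 12 − (-2) = 14.
v-values: 13, 2, -14; range = 13 − (-14) = 27.
Area = (14 × 27) / 2 = 189.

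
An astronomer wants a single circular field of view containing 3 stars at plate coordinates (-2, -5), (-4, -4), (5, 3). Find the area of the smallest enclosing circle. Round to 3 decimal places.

Call the three points A, B, C in the order given.
Side lengths²: AB² = 5, AC² = 113, BC² = 130.
Since BC² = 130 ≥ 113 + 5 = 118, the angle opposite BC is not acute, so the smallest enclosing circle has BC as diameter.
Centre = midpoint of BC = (0.5, -0.5), r² = 130/4 = 32.5.
Area = π·r² = π·32.5 ≈ 102.102.

102.102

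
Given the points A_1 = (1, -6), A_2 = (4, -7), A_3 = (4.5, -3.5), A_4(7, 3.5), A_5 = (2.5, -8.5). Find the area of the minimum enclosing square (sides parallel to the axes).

The bounding box has width 6 and height 12.
An axis-aligned square enclosing the set must have side ≥ max(width, height).
So the minimum side is max(6, 12) = 12.
Area = 12² = 144.

144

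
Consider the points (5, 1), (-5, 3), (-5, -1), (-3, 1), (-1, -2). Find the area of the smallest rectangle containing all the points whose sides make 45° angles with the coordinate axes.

72

In coordinates u = x + y, v = x − y the rectangle is axis-aligned; the map (x,y)→(u,v) scales areas by 2.
u-values: 6, -2, -6, -2, -3; range = 6 − (-6) = 12.
v-values: 4, -8, -4, -4, 1; range = 4 − (-8) = 12.
Area = (12 × 12) / 2 = 72.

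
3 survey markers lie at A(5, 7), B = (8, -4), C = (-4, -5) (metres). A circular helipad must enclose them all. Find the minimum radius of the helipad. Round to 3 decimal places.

Side lengths²: AB² = 130, AC² = 225, BC² = 145.
Since AC² = 225 < 145 + 130 = 275, the triangle is acute, so the smallest enclosing circle is the circumcircle.
Circumcentre = (29/18, 1/6), r² = 9425/162.
r = √(9425/162) ≈ 7.628.

7.628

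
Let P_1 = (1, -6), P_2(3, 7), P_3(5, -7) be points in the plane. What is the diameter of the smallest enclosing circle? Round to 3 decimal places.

14.142

Side lengths²: P_1P_2² = 173, P_1P_3² = 17, P_2P_3² = 200.
Since P_2P_3² = 200 ≥ 173 + 17 = 190, the angle opposite P_2P_3 is not acute, so the smallest enclosing circle has P_2P_3 as diameter.
Centre = midpoint of P_2P_3 = (4, 0), r² = 200/4 = 50.
Diameter = 2r = 2√50 ≈ 14.142.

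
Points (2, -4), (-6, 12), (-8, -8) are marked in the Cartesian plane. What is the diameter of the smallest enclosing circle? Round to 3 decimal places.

20.169

Call the three points A, B, C in the order given.
Side lengths²: AB² = 320, AC² = 116, BC² = 404.
Since BC² = 404 < 320 + 116 = 436, the triangle is acute, so the smallest enclosing circle is the circumcircle.
Circumcentre = (-37/6, 23/12), r² = 14645/144.
Diameter = 2r = 2√(14645/144) ≈ 20.169.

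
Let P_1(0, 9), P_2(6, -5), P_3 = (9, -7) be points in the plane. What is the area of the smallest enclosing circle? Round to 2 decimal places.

Side lengths²: P_1P_2² = 232, P_1P_3² = 337, P_2P_3² = 13.
Since P_1P_3² = 337 ≥ 232 + 13 = 245, the angle opposite P_1P_3 is not acute, so the smallest enclosing circle has P_1P_3 as diameter.
Centre = midpoint of P_1P_3 = (4.5, 1), r² = 337/4 = 84.25.
Area = π·r² = π·84.25 ≈ 264.68.

264.68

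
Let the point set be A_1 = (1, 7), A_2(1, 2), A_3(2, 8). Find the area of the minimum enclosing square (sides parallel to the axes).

The bounding box has width 1 and height 6.
An axis-aligned square enclosing the set must have side ≥ max(width, height).
So the minimum side is max(1, 6) = 6.
Area = 6² = 36.

36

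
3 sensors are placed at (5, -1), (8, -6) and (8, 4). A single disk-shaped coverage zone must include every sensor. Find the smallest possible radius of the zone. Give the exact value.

Call the three points A, B, C in the order given.
Side lengths²: AB² = 34, AC² = 34, BC² = 100.
Since BC² = 100 ≥ 34 + 34 = 68, the angle opposite BC is not acute, so the smallest enclosing circle has BC as diameter.
Centre = midpoint of BC = (8, -1), r² = 100/4 = 25.
r = √25 = 5.

5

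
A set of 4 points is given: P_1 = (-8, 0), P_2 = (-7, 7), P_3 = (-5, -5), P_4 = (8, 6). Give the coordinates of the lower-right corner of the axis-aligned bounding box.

x-range [-8, 8], y-range [-5, 7].
The lower-right corner is (8, -5).

(8, -5)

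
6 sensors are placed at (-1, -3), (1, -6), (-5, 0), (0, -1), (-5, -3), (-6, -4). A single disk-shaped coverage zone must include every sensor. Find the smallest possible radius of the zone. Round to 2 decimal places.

A smallest enclosing disk is always determined by at most three of the input points on its boundary.
The farthest pair is (1, -6)–(-5, 0) with squared distance 72. The circle on this segment as diameter has centre (-2, -3) and r² = 72/4 = 18.
Check (-1, -3): distance² to centre = 1 ≤ 18, so it lies inside.
All remaining points lie in this disk, and no smaller disk contains both endpoints, so this is the minimum enclosing circle.
r = √18 ≈ 4.24.

4.24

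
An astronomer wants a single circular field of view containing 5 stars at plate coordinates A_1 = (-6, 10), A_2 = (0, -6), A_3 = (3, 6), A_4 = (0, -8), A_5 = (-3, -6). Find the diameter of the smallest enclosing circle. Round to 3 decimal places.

A smallest enclosing disk is always determined by at most three of the input points on its boundary.
The farthest pair is A_1–A_4 with squared distance 360. The circle on this segment as diameter has centre (-3, 1) and r² = 360/4 = 90.
Check A_2: distance² to centre = 58 ≤ 90, so it lies inside.
All remaining points lie in this disk, and no smaller disk contains both endpoints, so this is the minimum enclosing circle.
Diameter = 2r = 2√90 ≈ 18.974.

18.974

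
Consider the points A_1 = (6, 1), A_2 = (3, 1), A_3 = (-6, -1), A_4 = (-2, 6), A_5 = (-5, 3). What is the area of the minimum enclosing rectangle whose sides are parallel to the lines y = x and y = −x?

91

In coordinates u = x + y, v = x − y the rectangle is axis-aligned; the map (x,y)→(u,v) scales areas by 2.
u-values: 7, 4, -7, 4, -2; range = 7 − (-7) = 14.
v-values: 5, 2, -5, -8, -8; range = 5 − (-8) = 13.
Area = (14 × 13) / 2 = 91.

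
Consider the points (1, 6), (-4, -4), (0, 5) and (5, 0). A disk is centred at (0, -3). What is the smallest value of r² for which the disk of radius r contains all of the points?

82

The required radius is the distance from (0, -3) to the farthest point.
Squared distances: 82, 17, 64, 34.
Maximum is 82, attained at (1, 6).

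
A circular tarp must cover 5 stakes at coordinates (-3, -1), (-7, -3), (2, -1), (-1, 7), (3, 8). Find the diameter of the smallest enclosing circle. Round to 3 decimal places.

14.866

By Welzl's lemma the MEC is supported by two points (diametrically opposite) or three points (on a circumcircle).
The farthest pair is (-7, -3)–(3, 8) with squared distance 221. The circle on this segment as diameter has centre (-2, 2.5) and r² = 221/4 = 55.25.
Check (-3, -1): distance² to centre = 13.25 ≤ 55.25, so it lies inside.
All remaining points lie in this disk, and no smaller disk contains both endpoints, so this is the minimum enclosing circle.
Diameter = 2r = 2√(55.25) ≈ 14.866.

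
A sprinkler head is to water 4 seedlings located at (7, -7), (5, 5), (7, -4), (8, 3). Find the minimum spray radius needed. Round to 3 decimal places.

6.083

The minimum enclosing circle of a finite set is fixed by two of the points (as a diameter) or three (as a circumcircle).
The farthest pair is (7, -7)–(5, 5) with squared distance 148. The circle on this segment as diameter has centre (6, -1) and r² = 148/4 = 37.
Check (7, -4): distance² to centre = 10 ≤ 37, so it lies inside.
All remaining points lie in this disk, and no smaller disk contains both endpoints, so this is the minimum enclosing circle.
r = √37 ≈ 6.083.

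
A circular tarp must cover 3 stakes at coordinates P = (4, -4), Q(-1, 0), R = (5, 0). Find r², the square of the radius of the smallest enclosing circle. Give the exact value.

10.890625

Side lengths²: PQ² = 41, PR² = 17, QR² = 36.
Since PQ² = 41 < 36 + 17 = 53, the triangle is acute, so the smallest enclosing circle is the circumcircle.
Circumcentre = (2, -1.375), r² = 10.890625.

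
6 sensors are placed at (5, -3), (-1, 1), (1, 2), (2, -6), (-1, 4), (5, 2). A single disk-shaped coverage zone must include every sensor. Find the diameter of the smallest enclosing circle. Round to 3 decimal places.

10.447

The minimum enclosing circle is determined by three boundary points: (2, -6), (-1, 4), (5, 2).
Their circumcentre is (37/54, -17/18) with r² = 39785/1458.
The farthest remaining point (5, -3) is at distance² 33305/1458 ≤ 39785/1458.
Diameter = 2r = 2√(39785/1458) ≈ 10.447.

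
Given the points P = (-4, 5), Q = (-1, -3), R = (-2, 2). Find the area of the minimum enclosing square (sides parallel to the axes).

The bounding box has width 3 and height 8.
An axis-aligned square enclosing the set must have side ≥ max(width, height).
So the minimum side is max(3, 8) = 8.
Area = 8² = 64.

64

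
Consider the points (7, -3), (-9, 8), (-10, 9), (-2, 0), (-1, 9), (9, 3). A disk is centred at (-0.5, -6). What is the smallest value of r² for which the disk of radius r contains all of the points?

The required radius is the distance from (-0.5, -6) to the farthest point.
Squared distances: 65.25, 268.25, 315.25, 38.25, 225.25, 171.25.
Maximum is 315.25, attained at (-10, 9).

315.25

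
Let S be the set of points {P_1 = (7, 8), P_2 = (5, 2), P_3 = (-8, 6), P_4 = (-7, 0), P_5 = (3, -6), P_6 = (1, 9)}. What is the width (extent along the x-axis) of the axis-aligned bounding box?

15

max x = 7, min x = -8, so width = 15.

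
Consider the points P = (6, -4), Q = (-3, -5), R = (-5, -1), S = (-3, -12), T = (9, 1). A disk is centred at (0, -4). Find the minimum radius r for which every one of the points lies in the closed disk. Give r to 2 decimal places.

The required radius is the distance from (0, -4) to the farthest point.
Squared distances: 36, 10, 34, 73, 106.
Maximum is 106, attained at T.
r = √106 ≈ 10.30.

10.30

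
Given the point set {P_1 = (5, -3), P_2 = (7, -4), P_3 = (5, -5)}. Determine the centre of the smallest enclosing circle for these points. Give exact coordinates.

Side lengths²: P_1P_2² = 5, P_1P_3² = 4, P_2P_3² = 5.
Since P_2P_3² = 5 < 5 + 4 = 9, the triangle is acute, so the smallest enclosing circle is the circumcircle.
Circumcentre = (5.75, -4), r² = 1.5625.
Centre = (5.75, -4).

(5.75, -4)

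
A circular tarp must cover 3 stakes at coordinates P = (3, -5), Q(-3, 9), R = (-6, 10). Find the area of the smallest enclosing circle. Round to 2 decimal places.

Side lengths²: PQ² = 232, PR² = 306, QR² = 10.
Since PR² = 306 ≥ 232 + 10 = 242, the angle opposite PR is not acute, so the smallest enclosing circle has PR as diameter.
Centre = midpoint of PR = (-1.5, 2.5), r² = 306/4 = 76.5.
Area = π·r² = π·76.5 ≈ 240.33.

240.33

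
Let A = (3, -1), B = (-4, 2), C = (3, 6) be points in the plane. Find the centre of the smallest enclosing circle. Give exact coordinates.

Side lengths²: AB² = 58, AC² = 49, BC² = 65.
Since BC² = 65 < 58 + 49 = 107, the triangle is acute, so the smallest enclosing circle is the circumcircle.
Circumcentre = (5/14, 2.5), r² = 1885/98.
Centre = (5/14, 2.5).

(5/14, 2.5)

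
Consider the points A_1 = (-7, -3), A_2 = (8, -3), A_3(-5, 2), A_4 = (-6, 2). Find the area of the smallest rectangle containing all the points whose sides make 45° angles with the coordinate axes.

142.5

In coordinates u = x + y, v = x − y the rectangle is axis-aligned; the map (x,y)→(u,v) scales areas by 2.
u-values: -10, 5, -3, -4; range = 5 − (-10) = 15.
v-values: -4, 11, -7, -8; range = 11 − (-8) = 19.
Area = (15 × 19) / 2 = 142.5.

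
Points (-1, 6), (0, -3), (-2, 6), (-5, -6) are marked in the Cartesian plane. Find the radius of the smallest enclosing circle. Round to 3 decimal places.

The minimum enclosing circle of a finite set is fixed by two of the points (as a diameter) or three (as a circumcircle).
The farthest pair is (-1, 6)–(-5, -6) with squared distance 160. The circle on this segment as diameter has centre (-3, 0) and r² = 160/4 = 40.
Check (0, -3): distance² to centre = 18 ≤ 40, so it lies inside.
All remaining points lie in this disk, and no smaller disk contains both endpoints, so this is the minimum enclosing circle.
r = √40 ≈ 6.325.

6.325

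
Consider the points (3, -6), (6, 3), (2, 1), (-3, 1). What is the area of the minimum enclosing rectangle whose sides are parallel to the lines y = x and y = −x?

78

In coordinates u = x + y, v = x − y the rectangle is axis-aligned; the map (x,y)→(u,v) scales areas by 2.
u-values: -3, 9, 3, -2; range = 9 − (-3) = 12.
v-values: 9, 3, 1, -4; range = 9 − (-4) = 13.
Area = (12 × 13) / 2 = 78.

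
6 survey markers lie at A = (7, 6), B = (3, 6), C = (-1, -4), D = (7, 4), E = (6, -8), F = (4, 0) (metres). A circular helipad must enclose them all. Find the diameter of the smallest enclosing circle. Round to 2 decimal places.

14.35

By Welzl's lemma the MEC is supported by two points (diametrically opposite) or three points (on a circumcircle).
The minimum enclosing circle is determined by three boundary points: A, B, E.
Their circumcentre is (5, -25/28) with r² = 40385/784.
The farthest remaining point C is at distance² 35793/784 ≤ 40385/784.
Diameter = 2r = 2√(40385/784) ≈ 14.35.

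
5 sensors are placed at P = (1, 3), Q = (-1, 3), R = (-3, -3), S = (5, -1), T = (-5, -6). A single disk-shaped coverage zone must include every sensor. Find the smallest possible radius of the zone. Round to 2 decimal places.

5.70

A smallest enclosing disk is always determined by at most three of the input points on its boundary.
The minimum enclosing circle is determined by three boundary points: P, S, T.
Their circumcentre is (-0.5, -2.5) with r² = 32.5.
The farthest remaining point Q is at distance² 30.5 ≤ 32.5.
r = √(32.5) ≈ 5.70.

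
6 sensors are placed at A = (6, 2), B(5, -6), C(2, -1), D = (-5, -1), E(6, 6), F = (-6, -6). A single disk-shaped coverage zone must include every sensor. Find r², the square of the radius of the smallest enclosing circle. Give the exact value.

72

By Welzl's lemma the MEC is supported by two points (diametrically opposite) or three points (on a circumcircle).
The farthest pair is E–F with squared distance 288. The circle on this segment as diameter has centre (0, 0) and r² = 288/4 = 72.
Check A: distance² to centre = 40 ≤ 72, so it lies inside.
All remaining points lie in this disk, and no smaller disk contains both endpoints, so this is the minimum enclosing circle.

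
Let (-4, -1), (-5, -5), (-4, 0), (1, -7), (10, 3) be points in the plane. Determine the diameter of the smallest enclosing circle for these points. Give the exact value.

The farthest pair is (-5, -5)–(10, 3) with squared distance 289. The circle on this segment as diameter has centre (2.5, -1) and r² = 289/4 = 72.25.
Check (-4, -1): distance² to centre = 42.25 ≤ 72.25, so it lies inside.
All remaining points lie in this disk, and no smaller disk contains both endpoints, so this is the minimum enclosing circle.
Diameter = 2r = 2√(72.25) = 17.

17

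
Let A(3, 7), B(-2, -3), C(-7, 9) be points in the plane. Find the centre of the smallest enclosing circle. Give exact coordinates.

Side lengths²: AB² = 125, AC² = 104, BC² = 169.
Since BC² = 169 < 125 + 104 = 229, the triangle is acute, so the smallest enclosing circle is the circumcircle.
Circumcentre = (-63/22, 81/22), r² = 10985/242.
Centre = (-63/22, 81/22).

(-63/22, 81/22)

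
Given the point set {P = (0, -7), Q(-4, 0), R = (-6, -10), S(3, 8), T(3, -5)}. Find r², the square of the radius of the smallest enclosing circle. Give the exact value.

By Welzl's lemma the MEC is supported by two points (diametrically opposite) or three points (on a circumcircle).
The farthest pair is R–S with squared distance 405. The circle on this segment as diameter has centre (-1.5, -1) and r² = 405/4 = 101.25.
Check P: distance² to centre = 38.25 ≤ 101.25, so it lies inside.
All remaining points lie in this disk, and no smaller disk contains both endpoints, so this is the minimum enclosing circle.

101.25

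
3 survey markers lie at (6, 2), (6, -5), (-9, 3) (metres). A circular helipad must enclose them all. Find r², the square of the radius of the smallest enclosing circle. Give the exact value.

72.25

Call the three points A, B, C in the order given.
Side lengths²: AB² = 49, AC² = 226, BC² = 289.
Since BC² = 289 ≥ 226 + 49 = 275, the angle opposite BC is not acute, so the smallest enclosing circle has BC as diameter.
Centre = midpoint of BC = (-1.5, -1), r² = 289/4 = 72.25.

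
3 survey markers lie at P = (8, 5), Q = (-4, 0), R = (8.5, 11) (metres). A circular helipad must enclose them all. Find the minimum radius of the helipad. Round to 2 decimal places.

Side lengths²: PQ² = 169, PR² = 36.25, QR² = 277.25.
Since QR² = 277.25 ≥ 169 + 36.25 = 205.25, the angle opposite QR is not acute, so the smallest enclosing circle has QR as diameter.
Centre = midpoint of QR = (2.25, 5.5), r² = 277.25/4 = 69.3125.
r = √(69.3125) ≈ 8.33.

8.33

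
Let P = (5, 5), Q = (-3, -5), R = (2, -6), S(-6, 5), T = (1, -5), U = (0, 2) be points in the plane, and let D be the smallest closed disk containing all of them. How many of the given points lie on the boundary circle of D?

3

A smallest enclosing disk is always determined by at most three of the input points on its boundary.
The minimum enclosing circle is determined by three boundary points: P, R, S.
Their circumcentre is (-0.5, 13/22) with r² = 12025/242.
The farthest remaining point Q is at distance² 9077/242 ≤ 12025/242.
The points at distance exactly r from the centre are P, R, S — 3 points.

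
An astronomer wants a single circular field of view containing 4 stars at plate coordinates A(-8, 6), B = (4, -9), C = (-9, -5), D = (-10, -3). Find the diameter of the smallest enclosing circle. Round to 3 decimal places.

19.209

By Welzl's lemma the MEC is supported by two points (diametrically opposite) or three points (on a circumcircle).
The farthest pair is A–B with squared distance 369. The circle on this segment as diameter has centre (-2, -1.5) and r² = 369/4 = 92.25.
Check C: distance² to centre = 61.25 ≤ 92.25, so it lies inside.
All remaining points lie in this disk, and no smaller disk contains both endpoints, so this is the minimum enclosing circle.
Diameter = 2r = 2√(92.25) ≈ 19.209.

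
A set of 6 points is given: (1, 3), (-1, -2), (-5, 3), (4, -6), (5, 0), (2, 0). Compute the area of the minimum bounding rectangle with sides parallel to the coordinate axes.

90

x ranges over [-5, 5], width 10.
y ranges over [-6, 3], height 9.
Area = 10 × 9 = 90.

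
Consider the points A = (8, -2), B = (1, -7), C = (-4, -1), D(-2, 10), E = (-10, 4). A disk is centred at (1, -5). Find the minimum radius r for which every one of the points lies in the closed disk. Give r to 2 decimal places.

15.30

The required radius is the distance from (1, -5) to the farthest point.
Squared distances: 58, 4, 41, 234, 202.
Maximum is 234, attained at D.
r = √234 ≈ 15.30.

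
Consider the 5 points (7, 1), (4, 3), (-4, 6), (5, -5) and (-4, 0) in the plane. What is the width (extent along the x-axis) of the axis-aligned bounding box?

11

max x = 7, min x = -4, so width = 11.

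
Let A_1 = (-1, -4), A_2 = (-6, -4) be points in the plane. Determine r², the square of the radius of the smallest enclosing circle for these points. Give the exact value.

The smallest circle enclosing two points has them as diameter endpoints.
Centre = midpoint = (-3.5, -4); r² = |A_1A_2|²/4 = 25/4 = 6.25.

6.25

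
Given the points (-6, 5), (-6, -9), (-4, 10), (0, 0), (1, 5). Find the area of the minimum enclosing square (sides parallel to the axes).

361

The bounding box has width 7 and height 19.
An axis-aligned square enclosing the set must have side ≥ max(width, height).
So the minimum side is max(7, 19) = 19.
Area = 19² = 361.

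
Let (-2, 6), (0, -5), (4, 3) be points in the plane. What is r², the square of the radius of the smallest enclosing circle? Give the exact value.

31.25

Call the three points A, B, C in the order given.
Side lengths²: AB² = 125, AC² = 45, BC² = 80.
Since AB² = 125 ≥ 80 + 45 = 125, the angle opposite AB is not acute, so the smallest enclosing circle has AB as diameter.
Centre = midpoint of AB = (-1, 0.5), r² = 125/4 = 31.25.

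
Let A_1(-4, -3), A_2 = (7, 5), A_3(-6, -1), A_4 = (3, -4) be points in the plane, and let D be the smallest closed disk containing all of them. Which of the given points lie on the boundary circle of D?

A_2, A_3

The farthest pair is A_2–A_3 with squared distance 205. The circle on this segment as diameter has centre (0.5, 2) and r² = 205/4 = 51.25.
Check A_1: distance² to centre = 45.25 ≤ 51.25, so it lies inside.
All remaining points lie in this disk, and no smaller disk contains both endpoints, so this is the minimum enclosing circle.
The points at distance exactly r from the centre are A_2, A_3 — 2 points.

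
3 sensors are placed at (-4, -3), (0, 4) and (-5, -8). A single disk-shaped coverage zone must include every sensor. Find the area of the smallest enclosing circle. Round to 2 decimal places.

132.73

Call the three points A, B, C in the order given.
Side lengths²: AB² = 65, AC² = 26, BC² = 169.
Since BC² = 169 ≥ 65 + 26 = 91, the angle opposite BC is not acute, so the smallest enclosing circle has BC as diameter.
Centre = midpoint of BC = (-2.5, -2), r² = 169/4 = 42.25.
Area = π·r² = π·42.25 ≈ 132.73.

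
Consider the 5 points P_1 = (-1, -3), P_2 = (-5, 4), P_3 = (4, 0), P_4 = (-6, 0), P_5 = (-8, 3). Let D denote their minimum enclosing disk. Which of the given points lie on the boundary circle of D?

The farthest pair is P_3–P_5 with squared distance 153. The circle on this segment as diameter has centre (-2, 1.5) and r² = 153/4 = 38.25.
Check P_1: distance² to centre = 21.25 ≤ 38.25, so it lies inside.
All remaining points lie in this disk, and no smaller disk contains both endpoints, so this is the minimum enclosing circle.
The points at distance exactly r from the centre are P_3, P_5 — 2 points.

P_3, P_5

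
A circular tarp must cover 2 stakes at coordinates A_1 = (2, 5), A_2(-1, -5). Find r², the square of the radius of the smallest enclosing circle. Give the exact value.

27.25

The smallest circle enclosing two points has them as diameter endpoints.
Centre = midpoint = (0.5, 0); r² = |A_1A_2|²/4 = 109/4 = 27.25.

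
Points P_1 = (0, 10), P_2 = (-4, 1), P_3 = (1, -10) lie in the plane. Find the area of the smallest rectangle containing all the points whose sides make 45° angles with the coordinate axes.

199.5

In coordinates u = x + y, v = x − y the rectangle is axis-aligned; the map (x,y)→(u,v) scales areas by 2.
u-values: 10, -3, -9; range = 10 − (-9) = 19.
v-values: -10, -5, 11; range = 11 − (-10) = 21.
Area = (19 × 21) / 2 = 199.5.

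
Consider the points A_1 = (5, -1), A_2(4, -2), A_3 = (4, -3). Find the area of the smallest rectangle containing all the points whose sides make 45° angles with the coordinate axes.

1.5

In coordinates u = x + y, v = x − y the rectangle is axis-aligned; the map (x,y)→(u,v) scales areas by 2.
u-values: 4, 2, 1; range = 4 − 1 = 3.
v-values: 6, 6, 7; range = 7 − 6 = 1.
Area = (3 × 1) / 2 = 1.5.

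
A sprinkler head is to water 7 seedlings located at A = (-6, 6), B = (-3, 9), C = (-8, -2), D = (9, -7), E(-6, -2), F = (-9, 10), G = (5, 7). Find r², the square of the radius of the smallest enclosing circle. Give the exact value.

153.25

The farthest pair is D–F with squared distance 613. The circle on this segment as diameter has centre (0, 1.5) and r² = 613/4 = 153.25.
Check A: distance² to centre = 56.25 ≤ 153.25, so it lies inside.
All remaining points lie in this disk, and no smaller disk contains both endpoints, so this is the minimum enclosing circle.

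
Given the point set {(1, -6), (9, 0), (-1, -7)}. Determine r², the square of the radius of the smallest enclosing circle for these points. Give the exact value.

Call the three points A, B, C in the order given.
Side lengths²: AB² = 100, AC² = 5, BC² = 149.
Since BC² = 149 ≥ 100 + 5 = 105, the angle opposite BC is not acute, so the smallest enclosing circle has BC as diameter.
Centre = midpoint of BC = (4, -3.5), r² = 149/4 = 37.25.

37.25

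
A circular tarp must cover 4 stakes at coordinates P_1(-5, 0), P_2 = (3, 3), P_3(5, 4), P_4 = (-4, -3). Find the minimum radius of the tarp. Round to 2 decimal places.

5.70

The minimum enclosing circle of a finite set is fixed by two of the points (as a diameter) or three (as a circumcircle).
The farthest pair is P_3–P_4 with squared distance 130. The circle on this segment as diameter has centre (0.5, 0.5) and r² = 130/4 = 32.5.
Check P_1: distance² to centre = 30.5 ≤ 32.5, so it lies inside.
All remaining points lie in this disk, and no smaller disk contains both endpoints, so this is the minimum enclosing circle.
r = √(32.5) ≈ 5.70.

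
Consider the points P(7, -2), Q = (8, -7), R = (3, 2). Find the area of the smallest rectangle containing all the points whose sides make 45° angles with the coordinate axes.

In coordinates u = x + y, v = x − y the rectangle is axis-aligned; the map (x,y)→(u,v) scales areas by 2.
u-values: 5, 1, 5; range = 5 − 1 = 4.
v-values: 9, 15, 1; range = 15 − 1 = 14.
Area = (4 × 14) / 2 = 28.

28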